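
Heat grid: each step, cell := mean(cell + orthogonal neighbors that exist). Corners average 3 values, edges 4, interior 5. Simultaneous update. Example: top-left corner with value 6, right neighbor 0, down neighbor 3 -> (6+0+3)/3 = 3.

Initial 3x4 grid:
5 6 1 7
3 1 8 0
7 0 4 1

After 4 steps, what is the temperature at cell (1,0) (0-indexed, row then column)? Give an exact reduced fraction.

Step 1: cell (1,0) = 4
Step 2: cell (1,0) = 39/10
Step 3: cell (1,0) = 2197/600
Step 4: cell (1,0) = 134753/36000
Full grid after step 4:
  247999/64800 835123/216000 777643/216000 233239/64800
  134753/36000 2198/625 314737/90000 697763/216000
  224549/64800 737123/216000 671143/216000 203389/64800

Answer: 134753/36000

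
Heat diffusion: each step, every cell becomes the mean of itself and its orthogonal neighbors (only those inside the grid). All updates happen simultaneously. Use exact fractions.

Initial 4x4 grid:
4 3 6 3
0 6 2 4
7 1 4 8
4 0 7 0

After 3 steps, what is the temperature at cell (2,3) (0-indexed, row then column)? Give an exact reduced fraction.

Answer: 3281/800

Derivation:
Step 1: cell (2,3) = 4
Step 2: cell (2,3) = 353/80
Step 3: cell (2,3) = 3281/800
Full grid after step 3:
  3607/1080 27269/7200 27557/7200 4507/1080
  25709/7200 2063/600 2399/600 29657/7200
  23629/7200 2681/750 191/50 3281/800
  1819/540 24379/7200 8873/2400 727/180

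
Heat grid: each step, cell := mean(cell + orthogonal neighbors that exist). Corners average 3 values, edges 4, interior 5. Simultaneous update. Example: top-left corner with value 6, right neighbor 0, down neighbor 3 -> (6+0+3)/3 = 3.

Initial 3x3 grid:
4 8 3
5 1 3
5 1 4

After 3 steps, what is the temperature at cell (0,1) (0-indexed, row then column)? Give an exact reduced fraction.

Step 1: cell (0,1) = 4
Step 2: cell (0,1) = 269/60
Step 3: cell (0,1) = 7259/1800
Full grid after step 3:
  9451/2160 7259/1800 8431/2160
  55447/14400 22339/6000 47947/14400
  3863/1080 45547/14400 3353/1080

Answer: 7259/1800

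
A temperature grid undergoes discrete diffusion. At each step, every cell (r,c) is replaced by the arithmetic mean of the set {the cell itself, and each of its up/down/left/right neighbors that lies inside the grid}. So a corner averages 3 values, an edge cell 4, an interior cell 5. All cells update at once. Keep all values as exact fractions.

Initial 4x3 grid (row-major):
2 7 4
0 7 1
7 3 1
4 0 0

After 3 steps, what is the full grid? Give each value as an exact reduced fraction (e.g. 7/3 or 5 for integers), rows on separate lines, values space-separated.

After step 1:
  3 5 4
  4 18/5 13/4
  7/2 18/5 5/4
  11/3 7/4 1/3
After step 2:
  4 39/10 49/12
  141/40 389/100 121/40
  443/120 137/50 253/120
  107/36 187/80 10/9
After step 3:
  457/120 2381/600 1321/360
  1133/300 427/125 983/300
  2909/900 5907/2000 4043/1800
  6481/2160 10993/4800 4001/2160

Answer: 457/120 2381/600 1321/360
1133/300 427/125 983/300
2909/900 5907/2000 4043/1800
6481/2160 10993/4800 4001/2160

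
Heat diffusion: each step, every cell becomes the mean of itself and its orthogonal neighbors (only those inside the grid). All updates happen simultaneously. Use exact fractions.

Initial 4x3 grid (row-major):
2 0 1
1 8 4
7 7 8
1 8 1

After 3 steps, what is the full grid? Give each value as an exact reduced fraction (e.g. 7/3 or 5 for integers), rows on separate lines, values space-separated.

Answer: 407/144 47327/14400 86/27
4891/1200 11699/3000 32221/7200
2051/450 1337/250 35641/7200
11231/2160 8073/1600 5963/1080

Derivation:
After step 1:
  1 11/4 5/3
  9/2 4 21/4
  4 38/5 5
  16/3 17/4 17/3
After step 2:
  11/4 113/48 29/9
  27/8 241/50 191/48
  643/120 497/100 1411/240
  163/36 457/80 179/36
After step 3:
  407/144 47327/14400 86/27
  4891/1200 11699/3000 32221/7200
  2051/450 1337/250 35641/7200
  11231/2160 8073/1600 5963/1080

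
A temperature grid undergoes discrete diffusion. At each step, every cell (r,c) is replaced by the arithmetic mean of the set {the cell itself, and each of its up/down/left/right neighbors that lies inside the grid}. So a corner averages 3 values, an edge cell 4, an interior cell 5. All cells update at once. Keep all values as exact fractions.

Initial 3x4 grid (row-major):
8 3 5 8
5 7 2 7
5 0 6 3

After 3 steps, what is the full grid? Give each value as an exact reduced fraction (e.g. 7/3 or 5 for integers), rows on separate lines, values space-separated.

After step 1:
  16/3 23/4 9/2 20/3
  25/4 17/5 27/5 5
  10/3 9/2 11/4 16/3
After step 2:
  52/9 1139/240 1339/240 97/18
  1099/240 253/50 421/100 28/5
  169/36 839/240 1079/240 157/36
After step 3:
  5437/1080 38093/7200 35863/7200 11929/2160
  72401/14400 26509/6000 4989/1000 489/100
  4597/1080 31943/7200 29813/7200 10409/2160

Answer: 5437/1080 38093/7200 35863/7200 11929/2160
72401/14400 26509/6000 4989/1000 489/100
4597/1080 31943/7200 29813/7200 10409/2160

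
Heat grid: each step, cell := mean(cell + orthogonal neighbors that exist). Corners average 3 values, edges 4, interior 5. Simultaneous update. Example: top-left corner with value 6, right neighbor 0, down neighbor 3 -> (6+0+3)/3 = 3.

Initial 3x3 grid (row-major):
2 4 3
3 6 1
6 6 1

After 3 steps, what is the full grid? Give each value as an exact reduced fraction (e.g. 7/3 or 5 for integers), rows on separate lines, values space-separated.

After step 1:
  3 15/4 8/3
  17/4 4 11/4
  5 19/4 8/3
After step 2:
  11/3 161/48 55/18
  65/16 39/10 145/48
  14/3 197/48 61/18
After step 3:
  133/36 10063/2880 679/216
  3911/960 2213/600 9623/2880
  77/18 11563/2880 757/216

Answer: 133/36 10063/2880 679/216
3911/960 2213/600 9623/2880
77/18 11563/2880 757/216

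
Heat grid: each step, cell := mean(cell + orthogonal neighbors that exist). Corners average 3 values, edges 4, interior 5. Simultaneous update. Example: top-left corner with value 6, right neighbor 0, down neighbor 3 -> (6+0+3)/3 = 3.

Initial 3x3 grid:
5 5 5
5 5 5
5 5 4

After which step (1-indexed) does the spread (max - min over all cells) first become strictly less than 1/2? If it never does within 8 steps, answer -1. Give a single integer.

Step 1: max=5, min=14/3, spread=1/3
  -> spread < 1/2 first at step 1
Step 2: max=5, min=85/18, spread=5/18
Step 3: max=5, min=1039/216, spread=41/216
Step 4: max=1789/360, min=62669/12960, spread=347/2592
Step 5: max=17843/3600, min=3781063/777600, spread=2921/31104
Step 6: max=2134517/432000, min=227451461/46656000, spread=24611/373248
Step 7: max=47943259/9720000, min=13678077967/2799360000, spread=207329/4478976
Step 8: max=2553198401/518400000, min=821778047549/167961600000, spread=1746635/53747712

Answer: 1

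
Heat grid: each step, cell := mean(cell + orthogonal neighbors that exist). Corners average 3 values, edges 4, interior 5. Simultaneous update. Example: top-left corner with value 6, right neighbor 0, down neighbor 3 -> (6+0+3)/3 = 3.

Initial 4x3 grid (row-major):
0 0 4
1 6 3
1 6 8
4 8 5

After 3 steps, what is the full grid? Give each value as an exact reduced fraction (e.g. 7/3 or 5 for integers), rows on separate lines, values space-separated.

Answer: 2101/1080 3893/1440 6857/2160
203/72 4007/1200 1229/288
2687/720 571/120 2483/480
9983/2160 14987/2880 2123/360

Derivation:
After step 1:
  1/3 5/2 7/3
  2 16/5 21/4
  3 29/5 11/2
  13/3 23/4 7
After step 2:
  29/18 251/120 121/36
  32/15 15/4 977/240
  227/60 93/20 471/80
  157/36 1373/240 73/12
After step 3:
  2101/1080 3893/1440 6857/2160
  203/72 4007/1200 1229/288
  2687/720 571/120 2483/480
  9983/2160 14987/2880 2123/360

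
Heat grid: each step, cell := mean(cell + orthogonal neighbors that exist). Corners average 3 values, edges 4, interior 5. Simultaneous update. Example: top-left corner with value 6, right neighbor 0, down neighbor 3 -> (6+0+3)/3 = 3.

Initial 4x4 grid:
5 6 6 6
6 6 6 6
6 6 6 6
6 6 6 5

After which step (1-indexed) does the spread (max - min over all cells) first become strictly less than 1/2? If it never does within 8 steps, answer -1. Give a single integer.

Answer: 1

Derivation:
Step 1: max=6, min=17/3, spread=1/3
  -> spread < 1/2 first at step 1
Step 2: max=6, min=103/18, spread=5/18
Step 3: max=143/24, min=1255/216, spread=4/27
Step 4: max=857/144, min=37837/6480, spread=91/810
Step 5: max=14239/2400, min=1140847/194400, spread=391/6075
Step 6: max=3840377/648000, min=6858989/1166400, spread=8389/182250
Step 7: max=115058887/19440000, min=1030702591/174960000, spread=37714/1366875
Step 8: max=229977991/38880000, min=30947184817/5248800000, spread=780031/41006250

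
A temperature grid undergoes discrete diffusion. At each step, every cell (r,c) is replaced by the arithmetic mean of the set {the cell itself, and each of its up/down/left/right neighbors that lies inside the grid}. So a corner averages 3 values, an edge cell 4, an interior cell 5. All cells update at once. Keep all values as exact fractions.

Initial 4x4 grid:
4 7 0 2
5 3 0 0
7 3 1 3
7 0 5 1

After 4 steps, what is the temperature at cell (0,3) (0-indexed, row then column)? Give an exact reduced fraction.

Answer: 112963/64800

Derivation:
Step 1: cell (0,3) = 2/3
Step 2: cell (0,3) = 25/18
Step 3: cell (0,3) = 3013/2160
Step 4: cell (0,3) = 112963/64800
Full grid after step 4:
  63803/16200 717173/216000 95561/43200 112963/64800
  883223/216000 145013/45000 419881/180000 17927/10800
  171899/43200 613291/180000 8813/3750 35833/18000
  259753/64800 35999/10800 47983/18000 191/90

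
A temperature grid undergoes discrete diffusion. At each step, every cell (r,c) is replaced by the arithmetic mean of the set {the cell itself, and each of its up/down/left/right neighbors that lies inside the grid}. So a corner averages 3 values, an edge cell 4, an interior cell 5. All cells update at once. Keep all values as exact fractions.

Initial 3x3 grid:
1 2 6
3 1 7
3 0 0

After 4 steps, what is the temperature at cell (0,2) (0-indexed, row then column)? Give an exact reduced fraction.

Answer: 32581/10800

Derivation:
Step 1: cell (0,2) = 5
Step 2: cell (0,2) = 11/3
Step 3: cell (0,2) = 67/20
Step 4: cell (0,2) = 32581/10800
Full grid after step 4:
  52687/21600 401729/144000 32581/10800
  162427/72000 223297/90000 1227187/432000
  1366/675 491531/216000 162161/64800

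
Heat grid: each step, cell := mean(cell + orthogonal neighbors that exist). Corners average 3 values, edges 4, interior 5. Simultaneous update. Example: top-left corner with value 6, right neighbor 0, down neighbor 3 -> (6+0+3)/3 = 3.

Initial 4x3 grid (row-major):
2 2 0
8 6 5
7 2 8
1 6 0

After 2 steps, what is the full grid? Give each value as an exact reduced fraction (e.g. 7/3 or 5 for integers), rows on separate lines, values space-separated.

Answer: 49/12 403/120 115/36
377/80 117/25 463/120
1243/240 209/50 569/120
137/36 1043/240 32/9

Derivation:
After step 1:
  4 5/2 7/3
  23/4 23/5 19/4
  9/2 29/5 15/4
  14/3 9/4 14/3
After step 2:
  49/12 403/120 115/36
  377/80 117/25 463/120
  1243/240 209/50 569/120
  137/36 1043/240 32/9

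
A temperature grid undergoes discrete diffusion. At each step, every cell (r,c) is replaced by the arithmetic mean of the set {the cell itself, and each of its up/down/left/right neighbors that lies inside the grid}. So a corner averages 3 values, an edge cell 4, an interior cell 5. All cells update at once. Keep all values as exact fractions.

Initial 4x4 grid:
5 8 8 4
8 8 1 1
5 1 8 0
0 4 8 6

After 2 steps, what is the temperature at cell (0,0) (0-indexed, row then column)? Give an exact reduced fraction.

Answer: 83/12

Derivation:
Step 1: cell (0,0) = 7
Step 2: cell (0,0) = 83/12
Full grid after step 2:
  83/12 247/40 661/120 133/36
  111/20 587/100 83/20 887/240
  91/20 83/20 97/20 811/240
  13/4 359/80 1081/240 179/36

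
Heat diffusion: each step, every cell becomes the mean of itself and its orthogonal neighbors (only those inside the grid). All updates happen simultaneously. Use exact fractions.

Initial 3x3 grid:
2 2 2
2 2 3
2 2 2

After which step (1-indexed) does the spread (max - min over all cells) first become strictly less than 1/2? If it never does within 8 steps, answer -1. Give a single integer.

Step 1: max=7/3, min=2, spread=1/3
  -> spread < 1/2 first at step 1
Step 2: max=547/240, min=2, spread=67/240
Step 3: max=4757/2160, min=407/200, spread=1807/10800
Step 4: max=1885963/864000, min=11161/5400, spread=33401/288000
Step 5: max=16781933/7776000, min=1123391/540000, spread=3025513/38880000
Step 6: max=6685726867/3110400000, min=60355949/28800000, spread=53531/995328
Step 7: max=399280925849/186624000000, min=16343116051/7776000000, spread=450953/11943936
Step 8: max=23903783560603/11197440000000, min=1967248610519/933120000000, spread=3799043/143327232

Answer: 1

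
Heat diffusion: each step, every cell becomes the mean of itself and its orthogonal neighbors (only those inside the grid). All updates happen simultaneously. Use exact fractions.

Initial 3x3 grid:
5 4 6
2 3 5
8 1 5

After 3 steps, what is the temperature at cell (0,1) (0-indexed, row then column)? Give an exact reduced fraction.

Answer: 6197/1440

Derivation:
Step 1: cell (0,1) = 9/2
Step 2: cell (0,1) = 97/24
Step 3: cell (0,1) = 6197/1440
Full grid after step 3:
  431/108 6197/1440 619/144
  5857/1440 197/50 12439/2880
  1655/432 11669/2880 431/108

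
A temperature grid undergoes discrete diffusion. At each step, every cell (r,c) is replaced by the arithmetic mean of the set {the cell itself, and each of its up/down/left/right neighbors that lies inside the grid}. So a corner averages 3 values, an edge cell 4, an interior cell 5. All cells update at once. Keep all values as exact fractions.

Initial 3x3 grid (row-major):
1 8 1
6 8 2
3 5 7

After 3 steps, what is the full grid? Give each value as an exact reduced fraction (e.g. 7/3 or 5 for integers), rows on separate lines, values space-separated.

After step 1:
  5 9/2 11/3
  9/2 29/5 9/2
  14/3 23/4 14/3
After step 2:
  14/3 569/120 38/9
  599/120 501/100 559/120
  179/36 1253/240 179/36
After step 3:
  24/5 33553/7200 613/135
  35353/7200 9849/2000 33953/7200
  10933/2160 72631/14400 10693/2160

Answer: 24/5 33553/7200 613/135
35353/7200 9849/2000 33953/7200
10933/2160 72631/14400 10693/2160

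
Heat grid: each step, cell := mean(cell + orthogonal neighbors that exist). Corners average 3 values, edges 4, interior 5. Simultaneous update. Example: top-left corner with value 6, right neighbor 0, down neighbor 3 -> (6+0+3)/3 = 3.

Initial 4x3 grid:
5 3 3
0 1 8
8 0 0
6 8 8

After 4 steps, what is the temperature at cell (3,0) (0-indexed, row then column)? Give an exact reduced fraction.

Answer: 305393/64800

Derivation:
Step 1: cell (3,0) = 22/3
Step 2: cell (3,0) = 49/9
Step 3: cell (3,0) = 5497/1080
Step 4: cell (3,0) = 305393/64800
Full grid after step 4:
  52327/16200 703331/216000 27401/8100
  376583/108000 315799/90000 385583/108000
  452533/108000 738373/180000 443533/108000
  305393/64800 2035487/432000 295493/64800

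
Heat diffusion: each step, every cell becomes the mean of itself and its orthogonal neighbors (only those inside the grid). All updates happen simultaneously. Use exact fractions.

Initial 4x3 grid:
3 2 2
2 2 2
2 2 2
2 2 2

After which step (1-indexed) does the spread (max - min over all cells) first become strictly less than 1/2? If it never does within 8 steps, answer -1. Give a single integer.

Step 1: max=7/3, min=2, spread=1/3
  -> spread < 1/2 first at step 1
Step 2: max=41/18, min=2, spread=5/18
Step 3: max=473/216, min=2, spread=41/216
Step 4: max=56057/25920, min=2, spread=4217/25920
Step 5: max=3319549/1555200, min=14479/7200, spread=38417/311040
Step 6: max=197824211/93312000, min=290597/144000, spread=1903471/18662400
Step 7: max=11798429089/5598720000, min=8755759/4320000, spread=18038617/223948800
Step 8: max=705114582851/335923200000, min=790526759/388800000, spread=883978523/13436928000

Answer: 1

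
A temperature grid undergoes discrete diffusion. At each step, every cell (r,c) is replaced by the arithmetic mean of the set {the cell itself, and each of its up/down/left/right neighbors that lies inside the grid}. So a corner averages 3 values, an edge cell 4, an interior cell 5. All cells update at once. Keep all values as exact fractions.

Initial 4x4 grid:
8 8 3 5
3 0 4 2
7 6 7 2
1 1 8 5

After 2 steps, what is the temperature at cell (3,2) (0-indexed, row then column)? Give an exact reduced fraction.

Answer: 393/80

Derivation:
Step 1: cell (3,2) = 21/4
Step 2: cell (3,2) = 393/80
Full grid after step 2:
  187/36 1217/240 977/240 139/36
  1157/240 417/100 421/100 827/240
  319/80 441/100 441/100 353/80
  15/4 329/80 393/80 19/4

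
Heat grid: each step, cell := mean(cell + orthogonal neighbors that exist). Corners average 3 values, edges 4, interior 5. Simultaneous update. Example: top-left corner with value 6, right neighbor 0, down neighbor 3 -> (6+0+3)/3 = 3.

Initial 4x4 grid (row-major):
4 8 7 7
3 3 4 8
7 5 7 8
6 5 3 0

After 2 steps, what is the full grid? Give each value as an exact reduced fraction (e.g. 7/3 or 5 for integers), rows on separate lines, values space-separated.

After step 1:
  5 11/2 13/2 22/3
  17/4 23/5 29/5 27/4
  21/4 27/5 27/5 23/4
  6 19/4 15/4 11/3
After step 2:
  59/12 27/5 377/60 247/36
  191/40 511/100 581/100 769/120
  209/40 127/25 261/50 647/120
  16/3 199/40 527/120 79/18

Answer: 59/12 27/5 377/60 247/36
191/40 511/100 581/100 769/120
209/40 127/25 261/50 647/120
16/3 199/40 527/120 79/18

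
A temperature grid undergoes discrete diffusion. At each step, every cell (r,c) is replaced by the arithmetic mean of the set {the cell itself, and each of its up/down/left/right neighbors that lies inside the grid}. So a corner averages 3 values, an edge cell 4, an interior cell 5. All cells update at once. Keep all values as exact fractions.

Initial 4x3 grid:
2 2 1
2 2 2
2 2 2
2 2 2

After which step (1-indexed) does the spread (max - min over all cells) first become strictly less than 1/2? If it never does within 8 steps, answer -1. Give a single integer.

Step 1: max=2, min=5/3, spread=1/3
  -> spread < 1/2 first at step 1
Step 2: max=2, min=31/18, spread=5/18
Step 3: max=2, min=391/216, spread=41/216
Step 4: max=2, min=47623/25920, spread=4217/25920
Step 5: max=14321/7200, min=2901251/1555200, spread=38417/311040
Step 6: max=285403/144000, min=175423789/93312000, spread=1903471/18662400
Step 7: max=8524241/4320000, min=10596450911/5598720000, spread=18038617/223948800
Step 8: max=764673241/388800000, min=638578217149/335923200000, spread=883978523/13436928000

Answer: 1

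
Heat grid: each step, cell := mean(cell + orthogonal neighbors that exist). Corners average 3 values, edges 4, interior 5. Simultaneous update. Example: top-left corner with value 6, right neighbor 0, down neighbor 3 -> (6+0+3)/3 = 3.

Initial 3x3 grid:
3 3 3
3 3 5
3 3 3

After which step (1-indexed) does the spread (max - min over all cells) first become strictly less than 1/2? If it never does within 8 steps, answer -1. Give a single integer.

Step 1: max=11/3, min=3, spread=2/3
Step 2: max=427/120, min=3, spread=67/120
Step 3: max=3677/1080, min=307/100, spread=1807/5400
  -> spread < 1/2 first at step 3
Step 4: max=1453963/432000, min=8461/2700, spread=33401/144000
Step 5: max=12893933/3888000, min=853391/270000, spread=3025513/19440000
Step 6: max=5130526867/1555200000, min=45955949/14400000, spread=53531/497664
Step 7: max=305968925849/93312000000, min=12455116051/3888000000, spread=450953/5971968
Step 8: max=18305063560603/5598720000000, min=1500688610519/466560000000, spread=3799043/71663616

Answer: 3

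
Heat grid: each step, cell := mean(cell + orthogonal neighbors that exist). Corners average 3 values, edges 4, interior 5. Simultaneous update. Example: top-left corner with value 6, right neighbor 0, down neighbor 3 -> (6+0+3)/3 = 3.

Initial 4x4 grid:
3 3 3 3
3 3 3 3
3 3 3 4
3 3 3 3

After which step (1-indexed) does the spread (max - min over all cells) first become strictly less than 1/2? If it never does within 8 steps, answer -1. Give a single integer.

Answer: 1

Derivation:
Step 1: max=10/3, min=3, spread=1/3
  -> spread < 1/2 first at step 1
Step 2: max=391/120, min=3, spread=31/120
Step 3: max=3451/1080, min=3, spread=211/1080
Step 4: max=340843/108000, min=3, spread=16843/108000
Step 5: max=3054643/972000, min=27079/9000, spread=130111/972000
Step 6: max=91122367/29160000, min=1627159/540000, spread=3255781/29160000
Step 7: max=2724753691/874800000, min=1631107/540000, spread=82360351/874800000
Step 8: max=81483316891/26244000000, min=294106441/97200000, spread=2074577821/26244000000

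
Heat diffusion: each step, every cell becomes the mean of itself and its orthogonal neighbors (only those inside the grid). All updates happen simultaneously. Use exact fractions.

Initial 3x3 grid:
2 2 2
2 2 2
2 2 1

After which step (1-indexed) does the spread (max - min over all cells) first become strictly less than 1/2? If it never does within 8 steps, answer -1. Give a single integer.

Step 1: max=2, min=5/3, spread=1/3
  -> spread < 1/2 first at step 1
Step 2: max=2, min=31/18, spread=5/18
Step 3: max=2, min=391/216, spread=41/216
Step 4: max=709/360, min=23789/12960, spread=347/2592
Step 5: max=7043/3600, min=1448263/777600, spread=2921/31104
Step 6: max=838517/432000, min=87483461/46656000, spread=24611/373248
Step 7: max=18783259/9720000, min=5279997967/2799360000, spread=207329/4478976
Step 8: max=997998401/518400000, min=317893247549/167961600000, spread=1746635/53747712

Answer: 1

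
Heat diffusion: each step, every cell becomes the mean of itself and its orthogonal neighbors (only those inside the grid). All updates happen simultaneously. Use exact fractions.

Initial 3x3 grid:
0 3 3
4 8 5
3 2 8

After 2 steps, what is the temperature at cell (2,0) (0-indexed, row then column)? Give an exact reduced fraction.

Answer: 4

Derivation:
Step 1: cell (2,0) = 3
Step 2: cell (2,0) = 4
Full grid after step 2:
  115/36 139/40 79/18
  809/240 229/50 143/30
  4 353/80 65/12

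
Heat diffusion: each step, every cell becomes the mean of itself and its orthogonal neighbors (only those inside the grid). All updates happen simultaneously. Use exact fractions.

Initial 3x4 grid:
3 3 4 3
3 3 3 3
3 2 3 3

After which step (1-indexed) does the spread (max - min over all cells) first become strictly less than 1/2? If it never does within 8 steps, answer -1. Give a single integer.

Answer: 3

Derivation:
Step 1: max=10/3, min=8/3, spread=2/3
Step 2: max=391/120, min=329/120, spread=31/60
Step 3: max=3451/1080, min=3029/1080, spread=211/540
  -> spread < 1/2 first at step 3
Step 4: max=20279/6480, min=18601/6480, spread=839/3240
Step 5: max=151163/48600, min=140437/48600, spread=5363/24300
Step 6: max=3593059/1166400, min=3405341/1166400, spread=93859/583200
Step 7: max=214520723/69984000, min=205383277/69984000, spread=4568723/34992000
Step 8: max=512272249/167961600, min=495497351/167961600, spread=8387449/83980800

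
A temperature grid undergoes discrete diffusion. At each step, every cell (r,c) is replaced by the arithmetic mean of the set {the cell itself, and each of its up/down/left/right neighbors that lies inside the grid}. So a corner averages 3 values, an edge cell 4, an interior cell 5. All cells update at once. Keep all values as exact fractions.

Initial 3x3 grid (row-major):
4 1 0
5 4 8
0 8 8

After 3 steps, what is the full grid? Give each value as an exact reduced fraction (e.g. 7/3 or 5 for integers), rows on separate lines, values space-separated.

After step 1:
  10/3 9/4 3
  13/4 26/5 5
  13/3 5 8
After step 2:
  53/18 827/240 41/12
  967/240 207/50 53/10
  151/36 169/30 6
After step 3:
  3751/1080 50209/14400 973/240
  55109/14400 13529/3000 5657/1200
  9977/2160 17971/3600 254/45

Answer: 3751/1080 50209/14400 973/240
55109/14400 13529/3000 5657/1200
9977/2160 17971/3600 254/45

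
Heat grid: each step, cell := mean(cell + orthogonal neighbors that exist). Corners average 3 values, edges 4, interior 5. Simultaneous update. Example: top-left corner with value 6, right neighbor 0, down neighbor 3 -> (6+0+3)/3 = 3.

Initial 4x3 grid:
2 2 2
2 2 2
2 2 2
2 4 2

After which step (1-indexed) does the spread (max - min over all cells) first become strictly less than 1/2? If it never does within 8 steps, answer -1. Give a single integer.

Answer: 3

Derivation:
Step 1: max=8/3, min=2, spread=2/3
Step 2: max=307/120, min=2, spread=67/120
Step 3: max=2597/1080, min=2, spread=437/1080
  -> spread < 1/2 first at step 3
Step 4: max=1021531/432000, min=1009/500, spread=29951/86400
Step 5: max=8991821/3888000, min=6908/3375, spread=206761/777600
Step 6: max=3566595571/1555200000, min=5565671/2700000, spread=14430763/62208000
Step 7: max=211731741689/93312000000, min=449652727/216000000, spread=139854109/746496000
Step 8: max=12619911890251/5598720000000, min=40731228977/19440000000, spread=7114543559/44789760000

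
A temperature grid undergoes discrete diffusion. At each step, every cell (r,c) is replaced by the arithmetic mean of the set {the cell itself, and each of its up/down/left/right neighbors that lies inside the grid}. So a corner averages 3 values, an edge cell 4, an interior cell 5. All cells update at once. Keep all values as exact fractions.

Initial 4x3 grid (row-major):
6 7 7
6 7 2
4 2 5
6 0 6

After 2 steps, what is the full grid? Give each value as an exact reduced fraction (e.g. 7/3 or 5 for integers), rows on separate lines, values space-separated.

Answer: 113/18 1393/240 52/9
1283/240 523/100 287/60
1031/240 403/100 61/15
34/9 141/40 131/36

Derivation:
After step 1:
  19/3 27/4 16/3
  23/4 24/5 21/4
  9/2 18/5 15/4
  10/3 7/2 11/3
After step 2:
  113/18 1393/240 52/9
  1283/240 523/100 287/60
  1031/240 403/100 61/15
  34/9 141/40 131/36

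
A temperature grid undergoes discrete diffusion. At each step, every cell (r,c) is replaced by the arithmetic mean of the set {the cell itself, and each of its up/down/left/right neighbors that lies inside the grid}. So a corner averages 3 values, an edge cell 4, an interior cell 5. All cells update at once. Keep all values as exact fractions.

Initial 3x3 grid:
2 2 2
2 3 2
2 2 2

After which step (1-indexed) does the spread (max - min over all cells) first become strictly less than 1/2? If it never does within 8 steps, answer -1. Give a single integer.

Step 1: max=9/4, min=2, spread=1/4
  -> spread < 1/2 first at step 1
Step 2: max=56/25, min=169/80, spread=51/400
Step 3: max=10423/4800, min=767/360, spread=589/14400
Step 4: max=64943/30000, min=617081/288000, spread=31859/1440000
Step 5: max=37251607/17280000, min=3864721/1800000, spread=751427/86400000
Step 6: max=232634687/108000000, min=2228663129/1036800000, spread=23149331/5184000000
Step 7: max=133898654263/62208000000, min=13934931889/6480000000, spread=616540643/311040000000
Step 8: max=836712453983/388800000000, min=8028892008761/3732480000000, spread=17737747379/18662400000000

Answer: 1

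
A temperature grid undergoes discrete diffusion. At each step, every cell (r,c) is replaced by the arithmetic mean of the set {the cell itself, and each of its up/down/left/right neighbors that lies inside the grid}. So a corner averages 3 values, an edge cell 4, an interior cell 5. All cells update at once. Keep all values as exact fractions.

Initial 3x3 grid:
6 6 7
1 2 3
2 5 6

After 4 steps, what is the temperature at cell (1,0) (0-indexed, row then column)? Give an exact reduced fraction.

Step 1: cell (1,0) = 11/4
Step 2: cell (1,0) = 263/80
Step 3: cell (1,0) = 17261/4800
Step 4: cell (1,0) = 1071967/288000
Full grid after step 4:
  129607/32400 3688651/864000 584953/129600
  1071967/288000 161193/40000 620671/144000
  229939/64800 3274901/864000 531203/129600

Answer: 1071967/288000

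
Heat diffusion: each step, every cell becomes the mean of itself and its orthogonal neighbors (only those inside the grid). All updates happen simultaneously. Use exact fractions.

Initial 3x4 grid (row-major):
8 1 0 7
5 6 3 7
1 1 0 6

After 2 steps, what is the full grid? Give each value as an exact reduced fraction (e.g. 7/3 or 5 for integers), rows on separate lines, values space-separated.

After step 1:
  14/3 15/4 11/4 14/3
  5 16/5 16/5 23/4
  7/3 2 5/2 13/3
After step 2:
  161/36 431/120 431/120 79/18
  19/5 343/100 87/25 359/80
  28/9 301/120 361/120 151/36

Answer: 161/36 431/120 431/120 79/18
19/5 343/100 87/25 359/80
28/9 301/120 361/120 151/36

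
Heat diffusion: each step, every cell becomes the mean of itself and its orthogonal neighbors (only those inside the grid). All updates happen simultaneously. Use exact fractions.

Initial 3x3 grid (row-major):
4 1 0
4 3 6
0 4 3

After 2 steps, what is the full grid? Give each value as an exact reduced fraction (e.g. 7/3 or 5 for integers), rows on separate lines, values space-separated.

Answer: 31/12 41/15 22/9
721/240 277/100 199/60
95/36 131/40 59/18

Derivation:
After step 1:
  3 2 7/3
  11/4 18/5 3
  8/3 5/2 13/3
After step 2:
  31/12 41/15 22/9
  721/240 277/100 199/60
  95/36 131/40 59/18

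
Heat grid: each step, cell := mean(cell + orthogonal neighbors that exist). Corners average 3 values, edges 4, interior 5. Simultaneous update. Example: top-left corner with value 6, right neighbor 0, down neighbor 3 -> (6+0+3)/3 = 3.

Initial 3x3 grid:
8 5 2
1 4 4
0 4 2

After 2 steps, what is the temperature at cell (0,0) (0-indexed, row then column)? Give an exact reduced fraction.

Step 1: cell (0,0) = 14/3
Step 2: cell (0,0) = 38/9
Full grid after step 2:
  38/9 1001/240 137/36
  791/240 171/50 17/5
  89/36 111/40 53/18

Answer: 38/9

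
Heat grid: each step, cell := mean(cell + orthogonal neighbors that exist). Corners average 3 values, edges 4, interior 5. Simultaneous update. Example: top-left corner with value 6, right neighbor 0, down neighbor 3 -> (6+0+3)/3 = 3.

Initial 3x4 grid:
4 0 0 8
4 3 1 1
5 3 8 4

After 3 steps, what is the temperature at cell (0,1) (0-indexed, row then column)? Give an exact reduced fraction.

Answer: 4717/1800

Derivation:
Step 1: cell (0,1) = 7/4
Step 2: cell (0,1) = 133/60
Step 3: cell (0,1) = 4717/1800
Full grid after step 3:
  1483/540 4717/1800 3133/1200 347/120
  11999/3600 18169/6000 18779/6000 23633/7200
  2689/720 8981/2400 26123/7200 8081/2160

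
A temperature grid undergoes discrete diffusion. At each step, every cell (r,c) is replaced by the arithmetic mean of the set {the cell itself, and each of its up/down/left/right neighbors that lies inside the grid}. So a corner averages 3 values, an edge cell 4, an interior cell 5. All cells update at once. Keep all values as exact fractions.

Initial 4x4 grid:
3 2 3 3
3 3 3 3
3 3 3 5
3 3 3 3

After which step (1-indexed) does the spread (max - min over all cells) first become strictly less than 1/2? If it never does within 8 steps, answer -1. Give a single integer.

Answer: 4

Derivation:
Step 1: max=11/3, min=8/3, spread=1
Step 2: max=211/60, min=329/120, spread=31/40
Step 3: max=1831/540, min=3029/1080, spread=211/360
Step 4: max=53641/16200, min=92159/32400, spread=5041/10800
  -> spread < 1/2 first at step 4
Step 5: max=1592377/486000, min=2794421/972000, spread=130111/324000
Step 6: max=23594537/7290000, min=16922161/5832000, spread=3255781/9720000
Step 7: max=1403557021/437400000, min=2560032989/874800000, spread=82360351/291600000
Step 8: max=10444736839/3280500000, min=77334161249/26244000000, spread=2074577821/8748000000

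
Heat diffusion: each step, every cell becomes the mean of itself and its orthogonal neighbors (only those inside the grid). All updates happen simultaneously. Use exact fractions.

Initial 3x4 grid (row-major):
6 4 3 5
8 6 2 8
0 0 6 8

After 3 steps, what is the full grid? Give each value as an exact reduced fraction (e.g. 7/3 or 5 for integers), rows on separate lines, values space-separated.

Answer: 683/144 2257/480 6667/1440 553/108
3163/720 5087/1200 362/75 15019/2880
205/54 727/180 3311/720 2359/432

Derivation:
After step 1:
  6 19/4 7/2 16/3
  5 4 5 23/4
  8/3 3 4 22/3
After step 2:
  21/4 73/16 223/48 175/36
  53/12 87/20 89/20 281/48
  32/9 41/12 29/6 205/36
After step 3:
  683/144 2257/480 6667/1440 553/108
  3163/720 5087/1200 362/75 15019/2880
  205/54 727/180 3311/720 2359/432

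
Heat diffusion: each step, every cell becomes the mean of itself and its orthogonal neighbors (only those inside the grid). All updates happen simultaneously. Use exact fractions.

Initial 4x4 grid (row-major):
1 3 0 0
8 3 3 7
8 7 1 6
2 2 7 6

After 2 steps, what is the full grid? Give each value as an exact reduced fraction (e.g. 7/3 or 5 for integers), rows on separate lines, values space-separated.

After step 1:
  4 7/4 3/2 7/3
  5 24/5 14/5 4
  25/4 21/5 24/5 5
  4 9/2 4 19/3
After step 2:
  43/12 241/80 503/240 47/18
  401/80 371/100 179/50 53/15
  389/80 491/100 104/25 151/30
  59/12 167/40 589/120 46/9

Answer: 43/12 241/80 503/240 47/18
401/80 371/100 179/50 53/15
389/80 491/100 104/25 151/30
59/12 167/40 589/120 46/9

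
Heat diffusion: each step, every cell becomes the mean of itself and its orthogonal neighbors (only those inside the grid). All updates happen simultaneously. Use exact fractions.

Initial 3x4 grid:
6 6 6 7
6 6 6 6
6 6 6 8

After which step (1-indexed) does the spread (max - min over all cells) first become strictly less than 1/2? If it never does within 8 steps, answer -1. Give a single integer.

Answer: 3

Derivation:
Step 1: max=27/4, min=6, spread=3/4
Step 2: max=239/36, min=6, spread=23/36
Step 3: max=2789/432, min=6, spread=197/432
  -> spread < 1/2 first at step 3
Step 4: max=166321/25920, min=1735/288, spread=10171/25920
Step 5: max=9887147/1555200, min=9079/1500, spread=2370199/7776000
Step 6: max=590632633/93312000, min=7870369/1296000, spread=4793213/18662400
Step 7: max=35280227267/5598720000, min=236976743/38880000, spread=46223051/223948800
Step 8: max=2110606548553/335923200000, min=2375924027/388800000, spread=2312327569/13436928000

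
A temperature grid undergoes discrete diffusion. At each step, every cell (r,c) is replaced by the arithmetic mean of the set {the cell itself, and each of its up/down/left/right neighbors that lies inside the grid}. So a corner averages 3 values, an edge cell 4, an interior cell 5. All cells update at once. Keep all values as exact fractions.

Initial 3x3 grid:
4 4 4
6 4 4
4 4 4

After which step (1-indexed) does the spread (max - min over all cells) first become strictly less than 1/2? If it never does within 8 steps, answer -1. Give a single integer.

Answer: 3

Derivation:
Step 1: max=14/3, min=4, spread=2/3
Step 2: max=547/120, min=4, spread=67/120
Step 3: max=4757/1080, min=407/100, spread=1807/5400
  -> spread < 1/2 first at step 3
Step 4: max=1885963/432000, min=11161/2700, spread=33401/144000
Step 5: max=16781933/3888000, min=1123391/270000, spread=3025513/19440000
Step 6: max=6685726867/1555200000, min=60355949/14400000, spread=53531/497664
Step 7: max=399280925849/93312000000, min=16343116051/3888000000, spread=450953/5971968
Step 8: max=23903783560603/5598720000000, min=1967248610519/466560000000, spread=3799043/71663616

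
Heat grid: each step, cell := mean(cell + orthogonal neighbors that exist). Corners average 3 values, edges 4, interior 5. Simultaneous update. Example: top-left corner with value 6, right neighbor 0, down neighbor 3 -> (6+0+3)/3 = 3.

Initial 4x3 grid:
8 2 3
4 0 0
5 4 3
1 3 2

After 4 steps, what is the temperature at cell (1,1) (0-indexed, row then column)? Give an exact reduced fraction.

Answer: 205937/72000

Derivation:
Step 1: cell (1,1) = 2
Step 2: cell (1,1) = 14/5
Step 3: cell (1,1) = 3313/1200
Step 4: cell (1,1) = 205937/72000
Full grid after step 4:
  86101/25920 498883/172800 65281/25920
  139607/43200 205937/72000 104507/43200
  45109/14400 99371/36000 107627/43200
  404/135 240859/86400 16417/6480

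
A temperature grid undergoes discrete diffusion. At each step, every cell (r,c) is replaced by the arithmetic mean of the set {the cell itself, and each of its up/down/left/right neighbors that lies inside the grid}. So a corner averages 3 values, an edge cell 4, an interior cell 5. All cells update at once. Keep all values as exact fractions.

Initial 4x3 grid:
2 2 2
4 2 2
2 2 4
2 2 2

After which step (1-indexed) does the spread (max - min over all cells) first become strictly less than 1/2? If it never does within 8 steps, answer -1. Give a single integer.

Step 1: max=8/3, min=2, spread=2/3
Step 2: max=151/60, min=13/6, spread=7/20
  -> spread < 1/2 first at step 2
Step 3: max=4327/1800, min=407/180, spread=257/1800
Step 4: max=64217/27000, min=1381/600, spread=259/3375
Step 5: max=1912739/810000, min=23548/10125, spread=3211/90000
Step 6: max=14304197/6075000, min=11355881/4860000, spread=437383/24300000
Step 7: max=3427839067/1458000000, min=227677043/97200000, spread=6341711/729000000
Step 8: max=102763425439/43740000000, min=41029905211/17496000000, spread=125774941/29160000000

Answer: 2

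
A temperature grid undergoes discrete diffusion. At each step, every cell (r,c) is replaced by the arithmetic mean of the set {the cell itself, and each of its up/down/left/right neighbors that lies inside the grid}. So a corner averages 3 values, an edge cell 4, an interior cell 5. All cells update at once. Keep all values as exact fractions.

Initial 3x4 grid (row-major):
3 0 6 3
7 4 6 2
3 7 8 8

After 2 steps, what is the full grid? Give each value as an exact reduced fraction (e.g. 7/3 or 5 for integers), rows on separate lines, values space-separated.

Answer: 65/18 227/60 119/30 73/18
361/80 23/5 103/20 1177/240
185/36 1393/240 479/80 6

Derivation:
After step 1:
  10/3 13/4 15/4 11/3
  17/4 24/5 26/5 19/4
  17/3 11/2 29/4 6
After step 2:
  65/18 227/60 119/30 73/18
  361/80 23/5 103/20 1177/240
  185/36 1393/240 479/80 6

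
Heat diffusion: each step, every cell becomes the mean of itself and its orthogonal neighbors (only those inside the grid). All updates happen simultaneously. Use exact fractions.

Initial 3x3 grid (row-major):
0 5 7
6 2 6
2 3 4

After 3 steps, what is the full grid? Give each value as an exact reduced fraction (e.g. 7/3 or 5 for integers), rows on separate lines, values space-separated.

Answer: 2011/540 28699/7200 1121/240
23999/7200 12113/3000 61723/14400
7429/2160 17141/4800 4537/1080

Derivation:
After step 1:
  11/3 7/2 6
  5/2 22/5 19/4
  11/3 11/4 13/3
After step 2:
  29/9 527/120 19/4
  427/120 179/50 1169/240
  107/36 303/80 71/18
After step 3:
  2011/540 28699/7200 1121/240
  23999/7200 12113/3000 61723/14400
  7429/2160 17141/4800 4537/1080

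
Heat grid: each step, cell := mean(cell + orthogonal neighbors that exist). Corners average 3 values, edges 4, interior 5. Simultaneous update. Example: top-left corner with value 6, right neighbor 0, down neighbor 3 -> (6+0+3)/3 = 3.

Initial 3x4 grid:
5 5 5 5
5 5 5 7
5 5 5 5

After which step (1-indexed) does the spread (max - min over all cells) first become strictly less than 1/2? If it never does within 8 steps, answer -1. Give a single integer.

Step 1: max=17/3, min=5, spread=2/3
Step 2: max=667/120, min=5, spread=67/120
Step 3: max=5837/1080, min=5, spread=437/1080
  -> spread < 1/2 first at step 3
Step 4: max=2317531/432000, min=2509/500, spread=29951/86400
Step 5: max=20655821/3888000, min=17033/3375, spread=206761/777600
Step 6: max=8232195571/1555200000, min=13665671/2700000, spread=14430763/62208000
Step 7: max=491667741689/93312000000, min=1097652727/216000000, spread=139854109/746496000
Step 8: max=29416071890251/5598720000000, min=99051228977/19440000000, spread=7114543559/44789760000

Answer: 3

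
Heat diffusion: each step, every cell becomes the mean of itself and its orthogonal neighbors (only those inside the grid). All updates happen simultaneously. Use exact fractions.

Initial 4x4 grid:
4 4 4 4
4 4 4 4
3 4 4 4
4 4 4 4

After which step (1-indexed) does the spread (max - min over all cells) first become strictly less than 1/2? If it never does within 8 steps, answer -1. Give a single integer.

Answer: 1

Derivation:
Step 1: max=4, min=11/3, spread=1/3
  -> spread < 1/2 first at step 1
Step 2: max=4, min=449/120, spread=31/120
Step 3: max=4, min=4109/1080, spread=211/1080
Step 4: max=4, min=415157/108000, spread=16843/108000
Step 5: max=35921/9000, min=3749357/972000, spread=130111/972000
Step 6: max=2152841/540000, min=112997633/29160000, spread=3255781/29160000
Step 7: max=2148893/540000, min=3398846309/874800000, spread=82360351/874800000
Step 8: max=386293559/97200000, min=102224683109/26244000000, spread=2074577821/26244000000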